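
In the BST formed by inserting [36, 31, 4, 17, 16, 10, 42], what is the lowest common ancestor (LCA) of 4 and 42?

Tree insertion order: [36, 31, 4, 17, 16, 10, 42]
Tree (level-order array): [36, 31, 42, 4, None, None, None, None, 17, 16, None, 10]
In a BST, the LCA of p=4, q=42 is the first node v on the
root-to-leaf path with p <= v <= q (go left if both < v, right if both > v).
Walk from root:
  at 36: 4 <= 36 <= 42, this is the LCA
LCA = 36


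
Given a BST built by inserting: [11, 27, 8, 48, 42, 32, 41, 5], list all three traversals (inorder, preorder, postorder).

Tree insertion order: [11, 27, 8, 48, 42, 32, 41, 5]
Tree (level-order array): [11, 8, 27, 5, None, None, 48, None, None, 42, None, 32, None, None, 41]
Inorder (L, root, R): [5, 8, 11, 27, 32, 41, 42, 48]
Preorder (root, L, R): [11, 8, 5, 27, 48, 42, 32, 41]
Postorder (L, R, root): [5, 8, 41, 32, 42, 48, 27, 11]


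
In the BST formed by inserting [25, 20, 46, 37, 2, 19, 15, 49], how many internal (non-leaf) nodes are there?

Tree built from: [25, 20, 46, 37, 2, 19, 15, 49]
Tree (level-order array): [25, 20, 46, 2, None, 37, 49, None, 19, None, None, None, None, 15]
Rule: An internal node has at least one child.
Per-node child counts:
  node 25: 2 child(ren)
  node 20: 1 child(ren)
  node 2: 1 child(ren)
  node 19: 1 child(ren)
  node 15: 0 child(ren)
  node 46: 2 child(ren)
  node 37: 0 child(ren)
  node 49: 0 child(ren)
Matching nodes: [25, 20, 2, 19, 46]
Count of internal (non-leaf) nodes: 5


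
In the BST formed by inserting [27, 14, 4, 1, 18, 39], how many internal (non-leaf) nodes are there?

Tree built from: [27, 14, 4, 1, 18, 39]
Tree (level-order array): [27, 14, 39, 4, 18, None, None, 1]
Rule: An internal node has at least one child.
Per-node child counts:
  node 27: 2 child(ren)
  node 14: 2 child(ren)
  node 4: 1 child(ren)
  node 1: 0 child(ren)
  node 18: 0 child(ren)
  node 39: 0 child(ren)
Matching nodes: [27, 14, 4]
Count of internal (non-leaf) nodes: 3


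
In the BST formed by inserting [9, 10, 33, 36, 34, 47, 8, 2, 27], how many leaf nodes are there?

Tree built from: [9, 10, 33, 36, 34, 47, 8, 2, 27]
Tree (level-order array): [9, 8, 10, 2, None, None, 33, None, None, 27, 36, None, None, 34, 47]
Rule: A leaf has 0 children.
Per-node child counts:
  node 9: 2 child(ren)
  node 8: 1 child(ren)
  node 2: 0 child(ren)
  node 10: 1 child(ren)
  node 33: 2 child(ren)
  node 27: 0 child(ren)
  node 36: 2 child(ren)
  node 34: 0 child(ren)
  node 47: 0 child(ren)
Matching nodes: [2, 27, 34, 47]
Count of leaf nodes: 4


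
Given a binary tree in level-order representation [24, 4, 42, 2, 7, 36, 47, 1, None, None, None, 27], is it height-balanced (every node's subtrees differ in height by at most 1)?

Tree (level-order array): [24, 4, 42, 2, 7, 36, 47, 1, None, None, None, 27]
Definition: a tree is height-balanced if, at every node, |h(left) - h(right)| <= 1 (empty subtree has height -1).
Bottom-up per-node check:
  node 1: h_left=-1, h_right=-1, diff=0 [OK], height=0
  node 2: h_left=0, h_right=-1, diff=1 [OK], height=1
  node 7: h_left=-1, h_right=-1, diff=0 [OK], height=0
  node 4: h_left=1, h_right=0, diff=1 [OK], height=2
  node 27: h_left=-1, h_right=-1, diff=0 [OK], height=0
  node 36: h_left=0, h_right=-1, diff=1 [OK], height=1
  node 47: h_left=-1, h_right=-1, diff=0 [OK], height=0
  node 42: h_left=1, h_right=0, diff=1 [OK], height=2
  node 24: h_left=2, h_right=2, diff=0 [OK], height=3
All nodes satisfy the balance condition.
Result: Balanced


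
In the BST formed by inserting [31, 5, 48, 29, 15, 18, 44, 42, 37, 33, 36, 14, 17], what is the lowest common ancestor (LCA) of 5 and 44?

Tree insertion order: [31, 5, 48, 29, 15, 18, 44, 42, 37, 33, 36, 14, 17]
Tree (level-order array): [31, 5, 48, None, 29, 44, None, 15, None, 42, None, 14, 18, 37, None, None, None, 17, None, 33, None, None, None, None, 36]
In a BST, the LCA of p=5, q=44 is the first node v on the
root-to-leaf path with p <= v <= q (go left if both < v, right if both > v).
Walk from root:
  at 31: 5 <= 31 <= 44, this is the LCA
LCA = 31


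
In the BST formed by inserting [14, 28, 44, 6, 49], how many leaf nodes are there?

Tree built from: [14, 28, 44, 6, 49]
Tree (level-order array): [14, 6, 28, None, None, None, 44, None, 49]
Rule: A leaf has 0 children.
Per-node child counts:
  node 14: 2 child(ren)
  node 6: 0 child(ren)
  node 28: 1 child(ren)
  node 44: 1 child(ren)
  node 49: 0 child(ren)
Matching nodes: [6, 49]
Count of leaf nodes: 2


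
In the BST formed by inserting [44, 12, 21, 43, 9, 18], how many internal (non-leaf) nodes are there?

Tree built from: [44, 12, 21, 43, 9, 18]
Tree (level-order array): [44, 12, None, 9, 21, None, None, 18, 43]
Rule: An internal node has at least one child.
Per-node child counts:
  node 44: 1 child(ren)
  node 12: 2 child(ren)
  node 9: 0 child(ren)
  node 21: 2 child(ren)
  node 18: 0 child(ren)
  node 43: 0 child(ren)
Matching nodes: [44, 12, 21]
Count of internal (non-leaf) nodes: 3


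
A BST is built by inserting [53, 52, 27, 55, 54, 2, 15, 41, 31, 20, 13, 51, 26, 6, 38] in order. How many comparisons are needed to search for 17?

Search path for 17: 53 -> 52 -> 27 -> 2 -> 15 -> 20
Found: False
Comparisons: 6


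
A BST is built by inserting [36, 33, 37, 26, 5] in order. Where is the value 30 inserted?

Starting tree (level order): [36, 33, 37, 26, None, None, None, 5]
Insertion path: 36 -> 33 -> 26
Result: insert 30 as right child of 26
Final tree (level order): [36, 33, 37, 26, None, None, None, 5, 30]


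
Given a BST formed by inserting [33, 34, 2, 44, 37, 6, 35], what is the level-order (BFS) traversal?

Tree insertion order: [33, 34, 2, 44, 37, 6, 35]
Tree (level-order array): [33, 2, 34, None, 6, None, 44, None, None, 37, None, 35]
BFS from the root, enqueuing left then right child of each popped node:
  queue [33] -> pop 33, enqueue [2, 34], visited so far: [33]
  queue [2, 34] -> pop 2, enqueue [6], visited so far: [33, 2]
  queue [34, 6] -> pop 34, enqueue [44], visited so far: [33, 2, 34]
  queue [6, 44] -> pop 6, enqueue [none], visited so far: [33, 2, 34, 6]
  queue [44] -> pop 44, enqueue [37], visited so far: [33, 2, 34, 6, 44]
  queue [37] -> pop 37, enqueue [35], visited so far: [33, 2, 34, 6, 44, 37]
  queue [35] -> pop 35, enqueue [none], visited so far: [33, 2, 34, 6, 44, 37, 35]
Result: [33, 2, 34, 6, 44, 37, 35]


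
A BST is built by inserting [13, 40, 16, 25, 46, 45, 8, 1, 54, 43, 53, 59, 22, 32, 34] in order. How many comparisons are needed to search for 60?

Search path for 60: 13 -> 40 -> 46 -> 54 -> 59
Found: False
Comparisons: 5


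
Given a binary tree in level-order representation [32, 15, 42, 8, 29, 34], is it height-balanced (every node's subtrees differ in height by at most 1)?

Tree (level-order array): [32, 15, 42, 8, 29, 34]
Definition: a tree is height-balanced if, at every node, |h(left) - h(right)| <= 1 (empty subtree has height -1).
Bottom-up per-node check:
  node 8: h_left=-1, h_right=-1, diff=0 [OK], height=0
  node 29: h_left=-1, h_right=-1, diff=0 [OK], height=0
  node 15: h_left=0, h_right=0, diff=0 [OK], height=1
  node 34: h_left=-1, h_right=-1, diff=0 [OK], height=0
  node 42: h_left=0, h_right=-1, diff=1 [OK], height=1
  node 32: h_left=1, h_right=1, diff=0 [OK], height=2
All nodes satisfy the balance condition.
Result: Balanced


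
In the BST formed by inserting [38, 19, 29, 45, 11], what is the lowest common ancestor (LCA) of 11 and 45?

Tree insertion order: [38, 19, 29, 45, 11]
Tree (level-order array): [38, 19, 45, 11, 29]
In a BST, the LCA of p=11, q=45 is the first node v on the
root-to-leaf path with p <= v <= q (go left if both < v, right if both > v).
Walk from root:
  at 38: 11 <= 38 <= 45, this is the LCA
LCA = 38


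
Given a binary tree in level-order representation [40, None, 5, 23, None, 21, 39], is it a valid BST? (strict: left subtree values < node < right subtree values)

Level-order array: [40, None, 5, 23, None, 21, 39]
Validate using subtree bounds (lo, hi): at each node, require lo < value < hi,
then recurse left with hi=value and right with lo=value.
Preorder trace (stopping at first violation):
  at node 40 with bounds (-inf, +inf): OK
  at node 5 with bounds (40, +inf): VIOLATION
Node 5 violates its bound: not (40 < 5 < +inf).
Result: Not a valid BST


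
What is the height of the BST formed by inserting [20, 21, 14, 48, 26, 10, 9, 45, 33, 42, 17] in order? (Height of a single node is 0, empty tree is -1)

Insertion order: [20, 21, 14, 48, 26, 10, 9, 45, 33, 42, 17]
Tree (level-order array): [20, 14, 21, 10, 17, None, 48, 9, None, None, None, 26, None, None, None, None, 45, 33, None, None, 42]
Compute height bottom-up (empty subtree = -1):
  height(9) = 1 + max(-1, -1) = 0
  height(10) = 1 + max(0, -1) = 1
  height(17) = 1 + max(-1, -1) = 0
  height(14) = 1 + max(1, 0) = 2
  height(42) = 1 + max(-1, -1) = 0
  height(33) = 1 + max(-1, 0) = 1
  height(45) = 1 + max(1, -1) = 2
  height(26) = 1 + max(-1, 2) = 3
  height(48) = 1 + max(3, -1) = 4
  height(21) = 1 + max(-1, 4) = 5
  height(20) = 1 + max(2, 5) = 6
Height = 6


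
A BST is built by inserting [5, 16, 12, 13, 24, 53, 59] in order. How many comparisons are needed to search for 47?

Search path for 47: 5 -> 16 -> 24 -> 53
Found: False
Comparisons: 4


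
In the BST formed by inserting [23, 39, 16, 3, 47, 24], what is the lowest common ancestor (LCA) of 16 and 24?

Tree insertion order: [23, 39, 16, 3, 47, 24]
Tree (level-order array): [23, 16, 39, 3, None, 24, 47]
In a BST, the LCA of p=16, q=24 is the first node v on the
root-to-leaf path with p <= v <= q (go left if both < v, right if both > v).
Walk from root:
  at 23: 16 <= 23 <= 24, this is the LCA
LCA = 23


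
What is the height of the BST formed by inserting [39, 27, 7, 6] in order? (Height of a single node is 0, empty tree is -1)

Insertion order: [39, 27, 7, 6]
Tree (level-order array): [39, 27, None, 7, None, 6]
Compute height bottom-up (empty subtree = -1):
  height(6) = 1 + max(-1, -1) = 0
  height(7) = 1 + max(0, -1) = 1
  height(27) = 1 + max(1, -1) = 2
  height(39) = 1 + max(2, -1) = 3
Height = 3


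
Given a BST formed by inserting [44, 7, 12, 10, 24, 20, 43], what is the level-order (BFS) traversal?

Tree insertion order: [44, 7, 12, 10, 24, 20, 43]
Tree (level-order array): [44, 7, None, None, 12, 10, 24, None, None, 20, 43]
BFS from the root, enqueuing left then right child of each popped node:
  queue [44] -> pop 44, enqueue [7], visited so far: [44]
  queue [7] -> pop 7, enqueue [12], visited so far: [44, 7]
  queue [12] -> pop 12, enqueue [10, 24], visited so far: [44, 7, 12]
  queue [10, 24] -> pop 10, enqueue [none], visited so far: [44, 7, 12, 10]
  queue [24] -> pop 24, enqueue [20, 43], visited so far: [44, 7, 12, 10, 24]
  queue [20, 43] -> pop 20, enqueue [none], visited so far: [44, 7, 12, 10, 24, 20]
  queue [43] -> pop 43, enqueue [none], visited so far: [44, 7, 12, 10, 24, 20, 43]
Result: [44, 7, 12, 10, 24, 20, 43]


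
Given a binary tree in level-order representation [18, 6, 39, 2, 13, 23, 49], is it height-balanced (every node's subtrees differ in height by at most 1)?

Tree (level-order array): [18, 6, 39, 2, 13, 23, 49]
Definition: a tree is height-balanced if, at every node, |h(left) - h(right)| <= 1 (empty subtree has height -1).
Bottom-up per-node check:
  node 2: h_left=-1, h_right=-1, diff=0 [OK], height=0
  node 13: h_left=-1, h_right=-1, diff=0 [OK], height=0
  node 6: h_left=0, h_right=0, diff=0 [OK], height=1
  node 23: h_left=-1, h_right=-1, diff=0 [OK], height=0
  node 49: h_left=-1, h_right=-1, diff=0 [OK], height=0
  node 39: h_left=0, h_right=0, diff=0 [OK], height=1
  node 18: h_left=1, h_right=1, diff=0 [OK], height=2
All nodes satisfy the balance condition.
Result: Balanced


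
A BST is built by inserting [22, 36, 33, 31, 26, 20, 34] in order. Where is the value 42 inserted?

Starting tree (level order): [22, 20, 36, None, None, 33, None, 31, 34, 26]
Insertion path: 22 -> 36
Result: insert 42 as right child of 36
Final tree (level order): [22, 20, 36, None, None, 33, 42, 31, 34, None, None, 26]


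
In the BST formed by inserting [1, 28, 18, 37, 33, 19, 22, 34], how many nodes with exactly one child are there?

Tree built from: [1, 28, 18, 37, 33, 19, 22, 34]
Tree (level-order array): [1, None, 28, 18, 37, None, 19, 33, None, None, 22, None, 34]
Rule: These are nodes with exactly 1 non-null child.
Per-node child counts:
  node 1: 1 child(ren)
  node 28: 2 child(ren)
  node 18: 1 child(ren)
  node 19: 1 child(ren)
  node 22: 0 child(ren)
  node 37: 1 child(ren)
  node 33: 1 child(ren)
  node 34: 0 child(ren)
Matching nodes: [1, 18, 19, 37, 33]
Count of nodes with exactly one child: 5


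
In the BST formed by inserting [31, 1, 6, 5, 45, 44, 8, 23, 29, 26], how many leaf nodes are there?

Tree built from: [31, 1, 6, 5, 45, 44, 8, 23, 29, 26]
Tree (level-order array): [31, 1, 45, None, 6, 44, None, 5, 8, None, None, None, None, None, 23, None, 29, 26]
Rule: A leaf has 0 children.
Per-node child counts:
  node 31: 2 child(ren)
  node 1: 1 child(ren)
  node 6: 2 child(ren)
  node 5: 0 child(ren)
  node 8: 1 child(ren)
  node 23: 1 child(ren)
  node 29: 1 child(ren)
  node 26: 0 child(ren)
  node 45: 1 child(ren)
  node 44: 0 child(ren)
Matching nodes: [5, 26, 44]
Count of leaf nodes: 3


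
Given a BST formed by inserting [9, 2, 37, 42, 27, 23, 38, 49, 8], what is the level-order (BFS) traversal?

Tree insertion order: [9, 2, 37, 42, 27, 23, 38, 49, 8]
Tree (level-order array): [9, 2, 37, None, 8, 27, 42, None, None, 23, None, 38, 49]
BFS from the root, enqueuing left then right child of each popped node:
  queue [9] -> pop 9, enqueue [2, 37], visited so far: [9]
  queue [2, 37] -> pop 2, enqueue [8], visited so far: [9, 2]
  queue [37, 8] -> pop 37, enqueue [27, 42], visited so far: [9, 2, 37]
  queue [8, 27, 42] -> pop 8, enqueue [none], visited so far: [9, 2, 37, 8]
  queue [27, 42] -> pop 27, enqueue [23], visited so far: [9, 2, 37, 8, 27]
  queue [42, 23] -> pop 42, enqueue [38, 49], visited so far: [9, 2, 37, 8, 27, 42]
  queue [23, 38, 49] -> pop 23, enqueue [none], visited so far: [9, 2, 37, 8, 27, 42, 23]
  queue [38, 49] -> pop 38, enqueue [none], visited so far: [9, 2, 37, 8, 27, 42, 23, 38]
  queue [49] -> pop 49, enqueue [none], visited so far: [9, 2, 37, 8, 27, 42, 23, 38, 49]
Result: [9, 2, 37, 8, 27, 42, 23, 38, 49]


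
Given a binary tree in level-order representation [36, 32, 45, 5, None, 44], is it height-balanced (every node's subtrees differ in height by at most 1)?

Tree (level-order array): [36, 32, 45, 5, None, 44]
Definition: a tree is height-balanced if, at every node, |h(left) - h(right)| <= 1 (empty subtree has height -1).
Bottom-up per-node check:
  node 5: h_left=-1, h_right=-1, diff=0 [OK], height=0
  node 32: h_left=0, h_right=-1, diff=1 [OK], height=1
  node 44: h_left=-1, h_right=-1, diff=0 [OK], height=0
  node 45: h_left=0, h_right=-1, diff=1 [OK], height=1
  node 36: h_left=1, h_right=1, diff=0 [OK], height=2
All nodes satisfy the balance condition.
Result: Balanced


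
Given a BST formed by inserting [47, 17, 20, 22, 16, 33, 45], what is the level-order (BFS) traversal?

Tree insertion order: [47, 17, 20, 22, 16, 33, 45]
Tree (level-order array): [47, 17, None, 16, 20, None, None, None, 22, None, 33, None, 45]
BFS from the root, enqueuing left then right child of each popped node:
  queue [47] -> pop 47, enqueue [17], visited so far: [47]
  queue [17] -> pop 17, enqueue [16, 20], visited so far: [47, 17]
  queue [16, 20] -> pop 16, enqueue [none], visited so far: [47, 17, 16]
  queue [20] -> pop 20, enqueue [22], visited so far: [47, 17, 16, 20]
  queue [22] -> pop 22, enqueue [33], visited so far: [47, 17, 16, 20, 22]
  queue [33] -> pop 33, enqueue [45], visited so far: [47, 17, 16, 20, 22, 33]
  queue [45] -> pop 45, enqueue [none], visited so far: [47, 17, 16, 20, 22, 33, 45]
Result: [47, 17, 16, 20, 22, 33, 45]


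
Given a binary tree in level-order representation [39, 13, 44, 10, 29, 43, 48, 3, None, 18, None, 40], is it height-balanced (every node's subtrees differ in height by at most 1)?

Tree (level-order array): [39, 13, 44, 10, 29, 43, 48, 3, None, 18, None, 40]
Definition: a tree is height-balanced if, at every node, |h(left) - h(right)| <= 1 (empty subtree has height -1).
Bottom-up per-node check:
  node 3: h_left=-1, h_right=-1, diff=0 [OK], height=0
  node 10: h_left=0, h_right=-1, diff=1 [OK], height=1
  node 18: h_left=-1, h_right=-1, diff=0 [OK], height=0
  node 29: h_left=0, h_right=-1, diff=1 [OK], height=1
  node 13: h_left=1, h_right=1, diff=0 [OK], height=2
  node 40: h_left=-1, h_right=-1, diff=0 [OK], height=0
  node 43: h_left=0, h_right=-1, diff=1 [OK], height=1
  node 48: h_left=-1, h_right=-1, diff=0 [OK], height=0
  node 44: h_left=1, h_right=0, diff=1 [OK], height=2
  node 39: h_left=2, h_right=2, diff=0 [OK], height=3
All nodes satisfy the balance condition.
Result: Balanced


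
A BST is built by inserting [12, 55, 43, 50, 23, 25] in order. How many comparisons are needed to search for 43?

Search path for 43: 12 -> 55 -> 43
Found: True
Comparisons: 3


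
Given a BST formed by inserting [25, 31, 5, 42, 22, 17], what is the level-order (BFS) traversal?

Tree insertion order: [25, 31, 5, 42, 22, 17]
Tree (level-order array): [25, 5, 31, None, 22, None, 42, 17]
BFS from the root, enqueuing left then right child of each popped node:
  queue [25] -> pop 25, enqueue [5, 31], visited so far: [25]
  queue [5, 31] -> pop 5, enqueue [22], visited so far: [25, 5]
  queue [31, 22] -> pop 31, enqueue [42], visited so far: [25, 5, 31]
  queue [22, 42] -> pop 22, enqueue [17], visited so far: [25, 5, 31, 22]
  queue [42, 17] -> pop 42, enqueue [none], visited so far: [25, 5, 31, 22, 42]
  queue [17] -> pop 17, enqueue [none], visited so far: [25, 5, 31, 22, 42, 17]
Result: [25, 5, 31, 22, 42, 17]


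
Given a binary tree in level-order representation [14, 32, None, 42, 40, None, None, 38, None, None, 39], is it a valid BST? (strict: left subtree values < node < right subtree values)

Level-order array: [14, 32, None, 42, 40, None, None, 38, None, None, 39]
Validate using subtree bounds (lo, hi): at each node, require lo < value < hi,
then recurse left with hi=value and right with lo=value.
Preorder trace (stopping at first violation):
  at node 14 with bounds (-inf, +inf): OK
  at node 32 with bounds (-inf, 14): VIOLATION
Node 32 violates its bound: not (-inf < 32 < 14).
Result: Not a valid BST


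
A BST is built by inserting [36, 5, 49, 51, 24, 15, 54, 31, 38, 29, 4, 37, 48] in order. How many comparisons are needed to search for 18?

Search path for 18: 36 -> 5 -> 24 -> 15
Found: False
Comparisons: 4


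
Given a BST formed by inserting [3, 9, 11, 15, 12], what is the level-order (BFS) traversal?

Tree insertion order: [3, 9, 11, 15, 12]
Tree (level-order array): [3, None, 9, None, 11, None, 15, 12]
BFS from the root, enqueuing left then right child of each popped node:
  queue [3] -> pop 3, enqueue [9], visited so far: [3]
  queue [9] -> pop 9, enqueue [11], visited so far: [3, 9]
  queue [11] -> pop 11, enqueue [15], visited so far: [3, 9, 11]
  queue [15] -> pop 15, enqueue [12], visited so far: [3, 9, 11, 15]
  queue [12] -> pop 12, enqueue [none], visited so far: [3, 9, 11, 15, 12]
Result: [3, 9, 11, 15, 12]


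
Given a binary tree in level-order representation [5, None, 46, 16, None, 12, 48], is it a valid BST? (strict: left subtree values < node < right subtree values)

Level-order array: [5, None, 46, 16, None, 12, 48]
Validate using subtree bounds (lo, hi): at each node, require lo < value < hi,
then recurse left with hi=value and right with lo=value.
Preorder trace (stopping at first violation):
  at node 5 with bounds (-inf, +inf): OK
  at node 46 with bounds (5, +inf): OK
  at node 16 with bounds (5, 46): OK
  at node 12 with bounds (5, 16): OK
  at node 48 with bounds (16, 46): VIOLATION
Node 48 violates its bound: not (16 < 48 < 46).
Result: Not a valid BST


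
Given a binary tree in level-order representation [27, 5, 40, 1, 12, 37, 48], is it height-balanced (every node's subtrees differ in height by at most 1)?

Tree (level-order array): [27, 5, 40, 1, 12, 37, 48]
Definition: a tree is height-balanced if, at every node, |h(left) - h(right)| <= 1 (empty subtree has height -1).
Bottom-up per-node check:
  node 1: h_left=-1, h_right=-1, diff=0 [OK], height=0
  node 12: h_left=-1, h_right=-1, diff=0 [OK], height=0
  node 5: h_left=0, h_right=0, diff=0 [OK], height=1
  node 37: h_left=-1, h_right=-1, diff=0 [OK], height=0
  node 48: h_left=-1, h_right=-1, diff=0 [OK], height=0
  node 40: h_left=0, h_right=0, diff=0 [OK], height=1
  node 27: h_left=1, h_right=1, diff=0 [OK], height=2
All nodes satisfy the balance condition.
Result: Balanced


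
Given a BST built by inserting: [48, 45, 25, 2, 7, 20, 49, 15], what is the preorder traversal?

Tree insertion order: [48, 45, 25, 2, 7, 20, 49, 15]
Tree (level-order array): [48, 45, 49, 25, None, None, None, 2, None, None, 7, None, 20, 15]
Preorder traversal: [48, 45, 25, 2, 7, 20, 15, 49]


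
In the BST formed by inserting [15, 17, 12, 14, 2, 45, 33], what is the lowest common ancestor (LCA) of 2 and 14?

Tree insertion order: [15, 17, 12, 14, 2, 45, 33]
Tree (level-order array): [15, 12, 17, 2, 14, None, 45, None, None, None, None, 33]
In a BST, the LCA of p=2, q=14 is the first node v on the
root-to-leaf path with p <= v <= q (go left if both < v, right if both > v).
Walk from root:
  at 15: both 2 and 14 < 15, go left
  at 12: 2 <= 12 <= 14, this is the LCA
LCA = 12


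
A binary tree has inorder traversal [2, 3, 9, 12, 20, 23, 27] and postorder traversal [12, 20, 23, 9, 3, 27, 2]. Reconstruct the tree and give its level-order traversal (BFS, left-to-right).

Inorder:   [2, 3, 9, 12, 20, 23, 27]
Postorder: [12, 20, 23, 9, 3, 27, 2]
Algorithm: postorder visits root last, so walk postorder right-to-left;
each value is the root of the current inorder slice — split it at that
value, recurse on the right subtree first, then the left.
Recursive splits:
  root=2; inorder splits into left=[], right=[3, 9, 12, 20, 23, 27]
  root=27; inorder splits into left=[3, 9, 12, 20, 23], right=[]
  root=3; inorder splits into left=[], right=[9, 12, 20, 23]
  root=9; inorder splits into left=[], right=[12, 20, 23]
  root=23; inorder splits into left=[12, 20], right=[]
  root=20; inorder splits into left=[12], right=[]
  root=12; inorder splits into left=[], right=[]
Reconstructed level-order: [2, 27, 3, 9, 23, 20, 12]


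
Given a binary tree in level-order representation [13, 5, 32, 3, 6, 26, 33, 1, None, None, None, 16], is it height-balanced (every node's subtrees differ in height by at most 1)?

Tree (level-order array): [13, 5, 32, 3, 6, 26, 33, 1, None, None, None, 16]
Definition: a tree is height-balanced if, at every node, |h(left) - h(right)| <= 1 (empty subtree has height -1).
Bottom-up per-node check:
  node 1: h_left=-1, h_right=-1, diff=0 [OK], height=0
  node 3: h_left=0, h_right=-1, diff=1 [OK], height=1
  node 6: h_left=-1, h_right=-1, diff=0 [OK], height=0
  node 5: h_left=1, h_right=0, diff=1 [OK], height=2
  node 16: h_left=-1, h_right=-1, diff=0 [OK], height=0
  node 26: h_left=0, h_right=-1, diff=1 [OK], height=1
  node 33: h_left=-1, h_right=-1, diff=0 [OK], height=0
  node 32: h_left=1, h_right=0, diff=1 [OK], height=2
  node 13: h_left=2, h_right=2, diff=0 [OK], height=3
All nodes satisfy the balance condition.
Result: Balanced


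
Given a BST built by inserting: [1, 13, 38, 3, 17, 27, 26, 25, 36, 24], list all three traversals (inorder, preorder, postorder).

Tree insertion order: [1, 13, 38, 3, 17, 27, 26, 25, 36, 24]
Tree (level-order array): [1, None, 13, 3, 38, None, None, 17, None, None, 27, 26, 36, 25, None, None, None, 24]
Inorder (L, root, R): [1, 3, 13, 17, 24, 25, 26, 27, 36, 38]
Preorder (root, L, R): [1, 13, 3, 38, 17, 27, 26, 25, 24, 36]
Postorder (L, R, root): [3, 24, 25, 26, 36, 27, 17, 38, 13, 1]


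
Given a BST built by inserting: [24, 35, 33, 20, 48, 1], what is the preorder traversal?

Tree insertion order: [24, 35, 33, 20, 48, 1]
Tree (level-order array): [24, 20, 35, 1, None, 33, 48]
Preorder traversal: [24, 20, 1, 35, 33, 48]


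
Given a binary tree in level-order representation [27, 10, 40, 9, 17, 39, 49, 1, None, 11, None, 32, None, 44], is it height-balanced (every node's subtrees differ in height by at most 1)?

Tree (level-order array): [27, 10, 40, 9, 17, 39, 49, 1, None, 11, None, 32, None, 44]
Definition: a tree is height-balanced if, at every node, |h(left) - h(right)| <= 1 (empty subtree has height -1).
Bottom-up per-node check:
  node 1: h_left=-1, h_right=-1, diff=0 [OK], height=0
  node 9: h_left=0, h_right=-1, diff=1 [OK], height=1
  node 11: h_left=-1, h_right=-1, diff=0 [OK], height=0
  node 17: h_left=0, h_right=-1, diff=1 [OK], height=1
  node 10: h_left=1, h_right=1, diff=0 [OK], height=2
  node 32: h_left=-1, h_right=-1, diff=0 [OK], height=0
  node 39: h_left=0, h_right=-1, diff=1 [OK], height=1
  node 44: h_left=-1, h_right=-1, diff=0 [OK], height=0
  node 49: h_left=0, h_right=-1, diff=1 [OK], height=1
  node 40: h_left=1, h_right=1, diff=0 [OK], height=2
  node 27: h_left=2, h_right=2, diff=0 [OK], height=3
All nodes satisfy the balance condition.
Result: Balanced


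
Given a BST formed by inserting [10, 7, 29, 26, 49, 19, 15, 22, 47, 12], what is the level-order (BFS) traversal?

Tree insertion order: [10, 7, 29, 26, 49, 19, 15, 22, 47, 12]
Tree (level-order array): [10, 7, 29, None, None, 26, 49, 19, None, 47, None, 15, 22, None, None, 12]
BFS from the root, enqueuing left then right child of each popped node:
  queue [10] -> pop 10, enqueue [7, 29], visited so far: [10]
  queue [7, 29] -> pop 7, enqueue [none], visited so far: [10, 7]
  queue [29] -> pop 29, enqueue [26, 49], visited so far: [10, 7, 29]
  queue [26, 49] -> pop 26, enqueue [19], visited so far: [10, 7, 29, 26]
  queue [49, 19] -> pop 49, enqueue [47], visited so far: [10, 7, 29, 26, 49]
  queue [19, 47] -> pop 19, enqueue [15, 22], visited so far: [10, 7, 29, 26, 49, 19]
  queue [47, 15, 22] -> pop 47, enqueue [none], visited so far: [10, 7, 29, 26, 49, 19, 47]
  queue [15, 22] -> pop 15, enqueue [12], visited so far: [10, 7, 29, 26, 49, 19, 47, 15]
  queue [22, 12] -> pop 22, enqueue [none], visited so far: [10, 7, 29, 26, 49, 19, 47, 15, 22]
  queue [12] -> pop 12, enqueue [none], visited so far: [10, 7, 29, 26, 49, 19, 47, 15, 22, 12]
Result: [10, 7, 29, 26, 49, 19, 47, 15, 22, 12]


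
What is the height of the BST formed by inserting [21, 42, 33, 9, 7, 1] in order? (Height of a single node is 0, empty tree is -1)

Insertion order: [21, 42, 33, 9, 7, 1]
Tree (level-order array): [21, 9, 42, 7, None, 33, None, 1]
Compute height bottom-up (empty subtree = -1):
  height(1) = 1 + max(-1, -1) = 0
  height(7) = 1 + max(0, -1) = 1
  height(9) = 1 + max(1, -1) = 2
  height(33) = 1 + max(-1, -1) = 0
  height(42) = 1 + max(0, -1) = 1
  height(21) = 1 + max(2, 1) = 3
Height = 3


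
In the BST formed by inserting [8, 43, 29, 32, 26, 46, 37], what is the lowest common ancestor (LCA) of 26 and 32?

Tree insertion order: [8, 43, 29, 32, 26, 46, 37]
Tree (level-order array): [8, None, 43, 29, 46, 26, 32, None, None, None, None, None, 37]
In a BST, the LCA of p=26, q=32 is the first node v on the
root-to-leaf path with p <= v <= q (go left if both < v, right if both > v).
Walk from root:
  at 8: both 26 and 32 > 8, go right
  at 43: both 26 and 32 < 43, go left
  at 29: 26 <= 29 <= 32, this is the LCA
LCA = 29


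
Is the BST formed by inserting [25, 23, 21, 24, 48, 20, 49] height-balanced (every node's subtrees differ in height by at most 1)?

Tree (level-order array): [25, 23, 48, 21, 24, None, 49, 20]
Definition: a tree is height-balanced if, at every node, |h(left) - h(right)| <= 1 (empty subtree has height -1).
Bottom-up per-node check:
  node 20: h_left=-1, h_right=-1, diff=0 [OK], height=0
  node 21: h_left=0, h_right=-1, diff=1 [OK], height=1
  node 24: h_left=-1, h_right=-1, diff=0 [OK], height=0
  node 23: h_left=1, h_right=0, diff=1 [OK], height=2
  node 49: h_left=-1, h_right=-1, diff=0 [OK], height=0
  node 48: h_left=-1, h_right=0, diff=1 [OK], height=1
  node 25: h_left=2, h_right=1, diff=1 [OK], height=3
All nodes satisfy the balance condition.
Result: Balanced


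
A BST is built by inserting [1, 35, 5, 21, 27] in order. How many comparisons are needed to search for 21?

Search path for 21: 1 -> 35 -> 5 -> 21
Found: True
Comparisons: 4


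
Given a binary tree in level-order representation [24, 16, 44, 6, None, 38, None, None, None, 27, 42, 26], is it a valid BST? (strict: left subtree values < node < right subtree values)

Level-order array: [24, 16, 44, 6, None, 38, None, None, None, 27, 42, 26]
Validate using subtree bounds (lo, hi): at each node, require lo < value < hi,
then recurse left with hi=value and right with lo=value.
Preorder trace (stopping at first violation):
  at node 24 with bounds (-inf, +inf): OK
  at node 16 with bounds (-inf, 24): OK
  at node 6 with bounds (-inf, 16): OK
  at node 44 with bounds (24, +inf): OK
  at node 38 with bounds (24, 44): OK
  at node 27 with bounds (24, 38): OK
  at node 26 with bounds (24, 27): OK
  at node 42 with bounds (38, 44): OK
No violation found at any node.
Result: Valid BST


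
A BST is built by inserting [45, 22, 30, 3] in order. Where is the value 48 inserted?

Starting tree (level order): [45, 22, None, 3, 30]
Insertion path: 45
Result: insert 48 as right child of 45
Final tree (level order): [45, 22, 48, 3, 30]


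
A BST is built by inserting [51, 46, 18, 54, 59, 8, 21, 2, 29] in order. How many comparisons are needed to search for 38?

Search path for 38: 51 -> 46 -> 18 -> 21 -> 29
Found: False
Comparisons: 5


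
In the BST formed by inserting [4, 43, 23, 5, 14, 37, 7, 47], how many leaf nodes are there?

Tree built from: [4, 43, 23, 5, 14, 37, 7, 47]
Tree (level-order array): [4, None, 43, 23, 47, 5, 37, None, None, None, 14, None, None, 7]
Rule: A leaf has 0 children.
Per-node child counts:
  node 4: 1 child(ren)
  node 43: 2 child(ren)
  node 23: 2 child(ren)
  node 5: 1 child(ren)
  node 14: 1 child(ren)
  node 7: 0 child(ren)
  node 37: 0 child(ren)
  node 47: 0 child(ren)
Matching nodes: [7, 37, 47]
Count of leaf nodes: 3


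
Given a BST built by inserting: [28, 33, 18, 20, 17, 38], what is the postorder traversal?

Tree insertion order: [28, 33, 18, 20, 17, 38]
Tree (level-order array): [28, 18, 33, 17, 20, None, 38]
Postorder traversal: [17, 20, 18, 38, 33, 28]


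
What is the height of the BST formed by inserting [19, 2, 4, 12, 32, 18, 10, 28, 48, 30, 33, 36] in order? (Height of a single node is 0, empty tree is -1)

Insertion order: [19, 2, 4, 12, 32, 18, 10, 28, 48, 30, 33, 36]
Tree (level-order array): [19, 2, 32, None, 4, 28, 48, None, 12, None, 30, 33, None, 10, 18, None, None, None, 36]
Compute height bottom-up (empty subtree = -1):
  height(10) = 1 + max(-1, -1) = 0
  height(18) = 1 + max(-1, -1) = 0
  height(12) = 1 + max(0, 0) = 1
  height(4) = 1 + max(-1, 1) = 2
  height(2) = 1 + max(-1, 2) = 3
  height(30) = 1 + max(-1, -1) = 0
  height(28) = 1 + max(-1, 0) = 1
  height(36) = 1 + max(-1, -1) = 0
  height(33) = 1 + max(-1, 0) = 1
  height(48) = 1 + max(1, -1) = 2
  height(32) = 1 + max(1, 2) = 3
  height(19) = 1 + max(3, 3) = 4
Height = 4


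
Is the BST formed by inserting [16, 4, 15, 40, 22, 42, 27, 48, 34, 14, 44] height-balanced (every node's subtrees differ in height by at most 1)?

Tree (level-order array): [16, 4, 40, None, 15, 22, 42, 14, None, None, 27, None, 48, None, None, None, 34, 44]
Definition: a tree is height-balanced if, at every node, |h(left) - h(right)| <= 1 (empty subtree has height -1).
Bottom-up per-node check:
  node 14: h_left=-1, h_right=-1, diff=0 [OK], height=0
  node 15: h_left=0, h_right=-1, diff=1 [OK], height=1
  node 4: h_left=-1, h_right=1, diff=2 [FAIL (|-1-1|=2 > 1)], height=2
  node 34: h_left=-1, h_right=-1, diff=0 [OK], height=0
  node 27: h_left=-1, h_right=0, diff=1 [OK], height=1
  node 22: h_left=-1, h_right=1, diff=2 [FAIL (|-1-1|=2 > 1)], height=2
  node 44: h_left=-1, h_right=-1, diff=0 [OK], height=0
  node 48: h_left=0, h_right=-1, diff=1 [OK], height=1
  node 42: h_left=-1, h_right=1, diff=2 [FAIL (|-1-1|=2 > 1)], height=2
  node 40: h_left=2, h_right=2, diff=0 [OK], height=3
  node 16: h_left=2, h_right=3, diff=1 [OK], height=4
Node 4 violates the condition: |-1 - 1| = 2 > 1.
Result: Not balanced


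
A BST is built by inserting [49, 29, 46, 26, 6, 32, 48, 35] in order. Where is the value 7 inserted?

Starting tree (level order): [49, 29, None, 26, 46, 6, None, 32, 48, None, None, None, 35]
Insertion path: 49 -> 29 -> 26 -> 6
Result: insert 7 as right child of 6
Final tree (level order): [49, 29, None, 26, 46, 6, None, 32, 48, None, 7, None, 35]


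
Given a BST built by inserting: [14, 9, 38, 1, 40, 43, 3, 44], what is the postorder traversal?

Tree insertion order: [14, 9, 38, 1, 40, 43, 3, 44]
Tree (level-order array): [14, 9, 38, 1, None, None, 40, None, 3, None, 43, None, None, None, 44]
Postorder traversal: [3, 1, 9, 44, 43, 40, 38, 14]


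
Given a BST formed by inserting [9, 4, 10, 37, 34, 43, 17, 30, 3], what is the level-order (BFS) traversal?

Tree insertion order: [9, 4, 10, 37, 34, 43, 17, 30, 3]
Tree (level-order array): [9, 4, 10, 3, None, None, 37, None, None, 34, 43, 17, None, None, None, None, 30]
BFS from the root, enqueuing left then right child of each popped node:
  queue [9] -> pop 9, enqueue [4, 10], visited so far: [9]
  queue [4, 10] -> pop 4, enqueue [3], visited so far: [9, 4]
  queue [10, 3] -> pop 10, enqueue [37], visited so far: [9, 4, 10]
  queue [3, 37] -> pop 3, enqueue [none], visited so far: [9, 4, 10, 3]
  queue [37] -> pop 37, enqueue [34, 43], visited so far: [9, 4, 10, 3, 37]
  queue [34, 43] -> pop 34, enqueue [17], visited so far: [9, 4, 10, 3, 37, 34]
  queue [43, 17] -> pop 43, enqueue [none], visited so far: [9, 4, 10, 3, 37, 34, 43]
  queue [17] -> pop 17, enqueue [30], visited so far: [9, 4, 10, 3, 37, 34, 43, 17]
  queue [30] -> pop 30, enqueue [none], visited so far: [9, 4, 10, 3, 37, 34, 43, 17, 30]
Result: [9, 4, 10, 3, 37, 34, 43, 17, 30]


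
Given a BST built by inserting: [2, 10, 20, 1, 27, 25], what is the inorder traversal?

Tree insertion order: [2, 10, 20, 1, 27, 25]
Tree (level-order array): [2, 1, 10, None, None, None, 20, None, 27, 25]
Inorder traversal: [1, 2, 10, 20, 25, 27]


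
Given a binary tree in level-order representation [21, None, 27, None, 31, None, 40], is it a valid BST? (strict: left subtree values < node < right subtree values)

Level-order array: [21, None, 27, None, 31, None, 40]
Validate using subtree bounds (lo, hi): at each node, require lo < value < hi,
then recurse left with hi=value and right with lo=value.
Preorder trace (stopping at first violation):
  at node 21 with bounds (-inf, +inf): OK
  at node 27 with bounds (21, +inf): OK
  at node 31 with bounds (27, +inf): OK
  at node 40 with bounds (31, +inf): OK
No violation found at any node.
Result: Valid BST


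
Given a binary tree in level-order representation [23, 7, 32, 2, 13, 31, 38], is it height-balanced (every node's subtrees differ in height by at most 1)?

Tree (level-order array): [23, 7, 32, 2, 13, 31, 38]
Definition: a tree is height-balanced if, at every node, |h(left) - h(right)| <= 1 (empty subtree has height -1).
Bottom-up per-node check:
  node 2: h_left=-1, h_right=-1, diff=0 [OK], height=0
  node 13: h_left=-1, h_right=-1, diff=0 [OK], height=0
  node 7: h_left=0, h_right=0, diff=0 [OK], height=1
  node 31: h_left=-1, h_right=-1, diff=0 [OK], height=0
  node 38: h_left=-1, h_right=-1, diff=0 [OK], height=0
  node 32: h_left=0, h_right=0, diff=0 [OK], height=1
  node 23: h_left=1, h_right=1, diff=0 [OK], height=2
All nodes satisfy the balance condition.
Result: Balanced


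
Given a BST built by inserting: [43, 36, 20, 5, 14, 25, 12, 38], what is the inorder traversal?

Tree insertion order: [43, 36, 20, 5, 14, 25, 12, 38]
Tree (level-order array): [43, 36, None, 20, 38, 5, 25, None, None, None, 14, None, None, 12]
Inorder traversal: [5, 12, 14, 20, 25, 36, 38, 43]


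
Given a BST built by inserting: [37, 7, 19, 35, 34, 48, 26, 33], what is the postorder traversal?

Tree insertion order: [37, 7, 19, 35, 34, 48, 26, 33]
Tree (level-order array): [37, 7, 48, None, 19, None, None, None, 35, 34, None, 26, None, None, 33]
Postorder traversal: [33, 26, 34, 35, 19, 7, 48, 37]


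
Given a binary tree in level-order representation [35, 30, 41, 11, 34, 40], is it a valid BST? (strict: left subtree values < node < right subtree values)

Level-order array: [35, 30, 41, 11, 34, 40]
Validate using subtree bounds (lo, hi): at each node, require lo < value < hi,
then recurse left with hi=value and right with lo=value.
Preorder trace (stopping at first violation):
  at node 35 with bounds (-inf, +inf): OK
  at node 30 with bounds (-inf, 35): OK
  at node 11 with bounds (-inf, 30): OK
  at node 34 with bounds (30, 35): OK
  at node 41 with bounds (35, +inf): OK
  at node 40 with bounds (35, 41): OK
No violation found at any node.
Result: Valid BST


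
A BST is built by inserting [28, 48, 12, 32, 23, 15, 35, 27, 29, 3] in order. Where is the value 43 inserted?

Starting tree (level order): [28, 12, 48, 3, 23, 32, None, None, None, 15, 27, 29, 35]
Insertion path: 28 -> 48 -> 32 -> 35
Result: insert 43 as right child of 35
Final tree (level order): [28, 12, 48, 3, 23, 32, None, None, None, 15, 27, 29, 35, None, None, None, None, None, None, None, 43]


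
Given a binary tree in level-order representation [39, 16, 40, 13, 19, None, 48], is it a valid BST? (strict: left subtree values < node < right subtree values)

Level-order array: [39, 16, 40, 13, 19, None, 48]
Validate using subtree bounds (lo, hi): at each node, require lo < value < hi,
then recurse left with hi=value and right with lo=value.
Preorder trace (stopping at first violation):
  at node 39 with bounds (-inf, +inf): OK
  at node 16 with bounds (-inf, 39): OK
  at node 13 with bounds (-inf, 16): OK
  at node 19 with bounds (16, 39): OK
  at node 40 with bounds (39, +inf): OK
  at node 48 with bounds (40, +inf): OK
No violation found at any node.
Result: Valid BST


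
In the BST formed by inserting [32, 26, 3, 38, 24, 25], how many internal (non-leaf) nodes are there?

Tree built from: [32, 26, 3, 38, 24, 25]
Tree (level-order array): [32, 26, 38, 3, None, None, None, None, 24, None, 25]
Rule: An internal node has at least one child.
Per-node child counts:
  node 32: 2 child(ren)
  node 26: 1 child(ren)
  node 3: 1 child(ren)
  node 24: 1 child(ren)
  node 25: 0 child(ren)
  node 38: 0 child(ren)
Matching nodes: [32, 26, 3, 24]
Count of internal (non-leaf) nodes: 4


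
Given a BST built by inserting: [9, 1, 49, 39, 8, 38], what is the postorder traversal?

Tree insertion order: [9, 1, 49, 39, 8, 38]
Tree (level-order array): [9, 1, 49, None, 8, 39, None, None, None, 38]
Postorder traversal: [8, 1, 38, 39, 49, 9]


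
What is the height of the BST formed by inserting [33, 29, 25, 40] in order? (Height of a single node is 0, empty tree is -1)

Insertion order: [33, 29, 25, 40]
Tree (level-order array): [33, 29, 40, 25]
Compute height bottom-up (empty subtree = -1):
  height(25) = 1 + max(-1, -1) = 0
  height(29) = 1 + max(0, -1) = 1
  height(40) = 1 + max(-1, -1) = 0
  height(33) = 1 + max(1, 0) = 2
Height = 2


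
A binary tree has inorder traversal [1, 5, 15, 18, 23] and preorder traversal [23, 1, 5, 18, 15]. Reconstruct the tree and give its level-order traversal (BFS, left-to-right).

Inorder:  [1, 5, 15, 18, 23]
Preorder: [23, 1, 5, 18, 15]
Algorithm: preorder visits root first, so consume preorder in order;
for each root, split the current inorder slice at that value into
left-subtree inorder and right-subtree inorder, then recurse.
Recursive splits:
  root=23; inorder splits into left=[1, 5, 15, 18], right=[]
  root=1; inorder splits into left=[], right=[5, 15, 18]
  root=5; inorder splits into left=[], right=[15, 18]
  root=18; inorder splits into left=[15], right=[]
  root=15; inorder splits into left=[], right=[]
Reconstructed level-order: [23, 1, 5, 18, 15]
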